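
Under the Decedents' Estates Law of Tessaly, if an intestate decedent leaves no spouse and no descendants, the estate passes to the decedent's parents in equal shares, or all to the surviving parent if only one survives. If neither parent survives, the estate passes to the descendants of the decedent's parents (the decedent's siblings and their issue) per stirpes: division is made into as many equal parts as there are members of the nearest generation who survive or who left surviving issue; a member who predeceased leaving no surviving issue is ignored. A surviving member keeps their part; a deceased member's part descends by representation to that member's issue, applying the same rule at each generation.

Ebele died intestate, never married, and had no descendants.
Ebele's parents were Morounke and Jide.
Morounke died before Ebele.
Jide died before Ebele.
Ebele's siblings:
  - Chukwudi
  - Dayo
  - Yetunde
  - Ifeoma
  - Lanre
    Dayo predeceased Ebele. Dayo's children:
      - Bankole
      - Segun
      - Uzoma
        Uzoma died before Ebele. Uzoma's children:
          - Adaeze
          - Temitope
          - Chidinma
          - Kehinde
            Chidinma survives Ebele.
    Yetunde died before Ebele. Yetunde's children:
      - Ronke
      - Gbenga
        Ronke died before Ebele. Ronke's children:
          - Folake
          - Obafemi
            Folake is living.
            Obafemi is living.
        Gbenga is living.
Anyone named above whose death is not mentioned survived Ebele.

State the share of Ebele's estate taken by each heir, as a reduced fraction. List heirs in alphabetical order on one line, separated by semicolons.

Adaeze 1/60; Bankole 1/15; Chidinma 1/60; Chukwudi 1/5; Folake 1/20; Gbenga 1/10; Ifeoma 1/5; Kehinde 1/60; Lanre 1/5; Obafemi 1/20; Segun 1/15; Temitope 1/60

Neither parent survives and there are no descendants, so the estate passes to Ebele's siblings and their issue per stirpes.
The estate is divided into 5 equal shares of 1/5 among Chukwudi, Dayo, Yetunde, Ifeoma, Lanre.
Chukwudi is living and takes 1/5.
Dayo predeceased; the 1/5 allotted to Dayo's branch passes to Dayo's issue by representation.
The 1/5 is divided into 3 equal shares of 1/15 among Bankole, Segun, Uzoma.
Bankole is living and takes 1/15.
Segun is living and takes 1/15.
Uzoma predeceased; the 1/15 allotted to Uzoma's branch passes to Uzoma's issue by representation.
The 1/15 is divided into 4 equal shares of 1/60 among Adaeze, Temitope, Chidinma, Kehinde.
Adaeze is living and takes 1/60.
Temitope is living and takes 1/60.
Chidinma is living and takes 1/60.
Kehinde is living and takes 1/60.
Yetunde predeceased; the 1/5 allotted to Yetunde's branch passes to Yetunde's issue by representation.
The 1/5 is divided into 2 equal shares of 1/10 among Ronke, Gbenga.
Ronke predeceased; the 1/10 allotted to Ronke's branch passes to Ronke's issue by representation.
The 1/10 is divided into 2 equal shares of 1/20 among Folake, Obafemi.
Folake is living and takes 1/20.
Obafemi is living and takes 1/20.
Gbenga is living and takes 1/10.
Ifeoma is living and takes 1/5.
Lanre is living and takes 1/5.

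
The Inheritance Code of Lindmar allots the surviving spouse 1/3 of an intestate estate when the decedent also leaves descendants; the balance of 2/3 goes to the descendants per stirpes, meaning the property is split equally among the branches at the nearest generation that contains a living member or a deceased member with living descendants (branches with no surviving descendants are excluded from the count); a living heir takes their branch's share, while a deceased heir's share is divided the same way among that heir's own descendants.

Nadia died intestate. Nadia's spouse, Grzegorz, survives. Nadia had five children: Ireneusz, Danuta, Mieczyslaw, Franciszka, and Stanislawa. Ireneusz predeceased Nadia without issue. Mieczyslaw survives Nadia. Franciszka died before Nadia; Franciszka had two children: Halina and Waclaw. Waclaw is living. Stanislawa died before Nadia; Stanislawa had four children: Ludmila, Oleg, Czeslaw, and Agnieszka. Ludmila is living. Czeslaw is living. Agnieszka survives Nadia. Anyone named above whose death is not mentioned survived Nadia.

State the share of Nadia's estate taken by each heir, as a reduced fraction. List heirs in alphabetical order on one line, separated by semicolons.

Grzegorz, as surviving spouse, takes 1/3.
The remaining 2/3 passes to Nadia's descendants per stirpes.
Ireneusz left no surviving issue, so that branch lapses and is disregarded.
The 2/3 is divided into 4 equal shares of 1/6 among Danuta, Mieczyslaw, Franciszka, Stanislawa.
Danuta is living and takes 1/6.
Mieczyslaw is living and takes 1/6.
Franciszka predeceased; the 1/6 allotted to Franciszka's branch passes to Franciszka's issue by representation.
The 1/6 is divided into 2 equal shares of 1/12 among Halina, Waclaw.
Halina is living and takes 1/12.
Waclaw is living and takes 1/12.
Stanislawa predeceased; the 1/6 allotted to Stanislawa's branch passes to Stanislawa's issue by representation.
The 1/6 is divided into 4 equal shares of 1/24 among Ludmila, Oleg, Czeslaw, Agnieszka.
Ludmila is living and takes 1/24.
Oleg is living and takes 1/24.
Czeslaw is living and takes 1/24.
Agnieszka is living and takes 1/24.

Agnieszka 1/24; Czeslaw 1/24; Danuta 1/6; Grzegorz 1/3; Halina 1/12; Ludmila 1/24; Mieczyslaw 1/6; Oleg 1/24; Waclaw 1/12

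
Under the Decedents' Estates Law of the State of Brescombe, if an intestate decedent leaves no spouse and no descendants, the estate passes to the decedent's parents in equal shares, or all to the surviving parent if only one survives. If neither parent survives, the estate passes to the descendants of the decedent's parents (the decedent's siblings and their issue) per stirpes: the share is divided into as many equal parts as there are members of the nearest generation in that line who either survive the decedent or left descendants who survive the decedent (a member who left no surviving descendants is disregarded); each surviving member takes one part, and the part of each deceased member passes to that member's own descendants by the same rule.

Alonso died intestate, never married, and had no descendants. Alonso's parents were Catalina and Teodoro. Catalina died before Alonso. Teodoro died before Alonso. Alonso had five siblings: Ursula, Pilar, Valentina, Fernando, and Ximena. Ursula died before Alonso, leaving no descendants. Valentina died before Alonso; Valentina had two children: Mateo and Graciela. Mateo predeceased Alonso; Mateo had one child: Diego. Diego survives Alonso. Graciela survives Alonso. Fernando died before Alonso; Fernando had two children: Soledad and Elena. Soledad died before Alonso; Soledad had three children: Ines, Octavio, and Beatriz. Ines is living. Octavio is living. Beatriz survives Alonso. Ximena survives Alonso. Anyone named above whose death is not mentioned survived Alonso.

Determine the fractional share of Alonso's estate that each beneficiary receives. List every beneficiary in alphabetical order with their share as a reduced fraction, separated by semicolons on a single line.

Beatriz 1/24; Diego 1/8; Elena 1/8; Graciela 1/8; Ines 1/24; Octavio 1/24; Pilar 1/4; Ximena 1/4

Neither parent survives and there are no descendants, so the estate passes to Alonso's siblings and their issue per stirpes.
Ursula left no surviving issue, so that branch lapses and is disregarded.
The estate is divided into 4 equal shares of 1/4 among Pilar, Valentina, Fernando, Ximena.
Pilar is living and takes 1/4.
Valentina predeceased; the 1/4 allotted to Valentina's branch passes to Valentina's issue by representation.
The 1/4 is divided into 2 equal shares of 1/8 among Mateo, Graciela.
Mateo predeceased; the 1/8 allotted to Mateo's branch passes to Mateo's issue by representation.
Diego is the sole taker at this level and receives the full 1/8.
Graciela is living and takes 1/8.
Fernando predeceased; the 1/4 allotted to Fernando's branch passes to Fernando's issue by representation.
The 1/4 is divided into 2 equal shares of 1/8 among Soledad, Elena.
Soledad predeceased; the 1/8 allotted to Soledad's branch passes to Soledad's issue by representation.
The 1/8 is divided into 3 equal shares of 1/24 among Ines, Octavio, Beatriz.
Ines is living and takes 1/24.
Octavio is living and takes 1/24.
Beatriz is living and takes 1/24.
Elena is living and takes 1/8.
Ximena is living and takes 1/4.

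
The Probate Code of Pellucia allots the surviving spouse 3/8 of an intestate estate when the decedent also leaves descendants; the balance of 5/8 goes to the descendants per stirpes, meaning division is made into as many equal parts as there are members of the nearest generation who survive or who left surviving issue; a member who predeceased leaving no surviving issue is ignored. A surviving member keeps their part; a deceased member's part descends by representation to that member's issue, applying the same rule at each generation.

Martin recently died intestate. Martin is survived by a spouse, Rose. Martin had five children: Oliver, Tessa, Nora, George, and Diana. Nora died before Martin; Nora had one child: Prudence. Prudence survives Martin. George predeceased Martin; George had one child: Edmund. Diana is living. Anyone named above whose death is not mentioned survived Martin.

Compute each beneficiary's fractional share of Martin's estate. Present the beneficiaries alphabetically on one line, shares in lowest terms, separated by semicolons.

Diana 1/8; Edmund 1/8; Oliver 1/8; Prudence 1/8; Rose 3/8; Tessa 1/8

Rose, as surviving spouse, takes 3/8.
The remaining 5/8 passes to Martin's descendants per stirpes.
The 5/8 is divided into 5 equal shares of 1/8 among Oliver, Tessa, Nora, George, Diana.
Oliver is living and takes 1/8.
Tessa is living and takes 1/8.
Nora predeceased; the 1/8 allotted to Nora's branch passes to Nora's issue by representation.
Prudence is the sole taker at this level and receives the full 1/8.
George predeceased; the 1/8 allotted to George's branch passes to George's issue by representation.
Edmund is the sole taker at this level and receives the full 1/8.
Diana is living and takes 1/8.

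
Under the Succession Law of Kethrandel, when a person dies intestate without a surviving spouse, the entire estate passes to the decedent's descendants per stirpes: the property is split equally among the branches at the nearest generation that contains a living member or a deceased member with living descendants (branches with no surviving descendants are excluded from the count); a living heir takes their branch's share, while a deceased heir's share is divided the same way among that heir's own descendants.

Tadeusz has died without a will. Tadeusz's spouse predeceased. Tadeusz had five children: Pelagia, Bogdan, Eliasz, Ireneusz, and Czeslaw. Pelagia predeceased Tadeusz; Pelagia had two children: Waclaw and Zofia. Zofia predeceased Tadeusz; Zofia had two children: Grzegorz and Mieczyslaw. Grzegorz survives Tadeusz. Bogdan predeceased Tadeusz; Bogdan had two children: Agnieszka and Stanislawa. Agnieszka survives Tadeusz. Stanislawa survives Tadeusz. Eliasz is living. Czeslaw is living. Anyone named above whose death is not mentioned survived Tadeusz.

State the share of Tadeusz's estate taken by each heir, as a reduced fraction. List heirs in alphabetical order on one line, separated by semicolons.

There is no surviving spouse, so the entire estate passes to Tadeusz's descendants per stirpes.
The estate is divided into 5 equal shares of 1/5 among Pelagia, Bogdan, Eliasz, Ireneusz, Czeslaw.
Pelagia predeceased; the 1/5 allotted to Pelagia's branch passes to Pelagia's issue by representation.
The 1/5 is divided into 2 equal shares of 1/10 among Waclaw, Zofia.
Waclaw is living and takes 1/10.
Zofia predeceased; the 1/10 allotted to Zofia's branch passes to Zofia's issue by representation.
The 1/10 is divided into 2 equal shares of 1/20 among Grzegorz, Mieczyslaw.
Grzegorz is living and takes 1/20.
Mieczyslaw is living and takes 1/20.
Bogdan predeceased; the 1/5 allotted to Bogdan's branch passes to Bogdan's issue by representation.
The 1/5 is divided into 2 equal shares of 1/10 among Agnieszka, Stanislawa.
Agnieszka is living and takes 1/10.
Stanislawa is living and takes 1/10.
Eliasz is living and takes 1/5.
Ireneusz is living and takes 1/5.
Czeslaw is living and takes 1/5.

Agnieszka 1/10; Czeslaw 1/5; Eliasz 1/5; Grzegorz 1/20; Ireneusz 1/5; Mieczyslaw 1/20; Stanislawa 1/10; Waclaw 1/10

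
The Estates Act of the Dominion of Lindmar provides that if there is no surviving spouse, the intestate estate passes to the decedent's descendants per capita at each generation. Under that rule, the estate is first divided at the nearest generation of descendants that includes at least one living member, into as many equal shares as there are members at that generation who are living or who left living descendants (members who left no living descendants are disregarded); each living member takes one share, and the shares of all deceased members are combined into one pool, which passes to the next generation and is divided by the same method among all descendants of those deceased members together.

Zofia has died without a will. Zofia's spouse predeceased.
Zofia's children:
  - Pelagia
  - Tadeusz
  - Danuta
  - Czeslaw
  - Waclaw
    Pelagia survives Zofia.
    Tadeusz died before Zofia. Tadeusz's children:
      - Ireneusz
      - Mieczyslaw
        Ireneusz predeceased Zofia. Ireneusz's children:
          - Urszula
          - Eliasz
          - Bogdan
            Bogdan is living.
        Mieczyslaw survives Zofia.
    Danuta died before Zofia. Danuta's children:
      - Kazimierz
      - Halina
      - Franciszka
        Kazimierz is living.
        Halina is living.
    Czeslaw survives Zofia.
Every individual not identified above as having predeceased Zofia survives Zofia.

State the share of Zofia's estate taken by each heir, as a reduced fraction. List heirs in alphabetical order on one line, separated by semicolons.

There is no surviving spouse, so the entire estate passes to Zofia's descendants per capita at each generation.
At generation 1 (Pelagia, Tadeusz, Danuta, Czeslaw, Waclaw) there are 5 shares of (1)/5 = 1/5 each.
Living: Pelagia, Czeslaw, and Waclaw — each takes 1/5.
Deceased: Tadeusz and Danuta. Their combined 2/5 is pooled and carried to generation 2.
At generation 2 (Ireneusz, Mieczyslaw, Kazimierz, Halina, Franciszka) there are 5 shares of (2/5)/5 = 2/25 each.
Living: Mieczyslaw, Kazimierz, Halina, and Franciszka — each takes 2/25.
Deceased: Ireneusz. That 2/25 share is carried to generation 3.
At generation 3 (Urszula, Eliasz, Bogdan) there are 3 shares of (2/25)/3 = 2/75 each.
Living: Urszula, Eliasz, and Bogdan — each takes 2/75.

Bogdan 2/75; Czeslaw 1/5; Eliasz 2/75; Franciszka 2/25; Halina 2/25; Kazimierz 2/25; Mieczyslaw 2/25; Pelagia 1/5; Urszula 2/75; Waclaw 1/5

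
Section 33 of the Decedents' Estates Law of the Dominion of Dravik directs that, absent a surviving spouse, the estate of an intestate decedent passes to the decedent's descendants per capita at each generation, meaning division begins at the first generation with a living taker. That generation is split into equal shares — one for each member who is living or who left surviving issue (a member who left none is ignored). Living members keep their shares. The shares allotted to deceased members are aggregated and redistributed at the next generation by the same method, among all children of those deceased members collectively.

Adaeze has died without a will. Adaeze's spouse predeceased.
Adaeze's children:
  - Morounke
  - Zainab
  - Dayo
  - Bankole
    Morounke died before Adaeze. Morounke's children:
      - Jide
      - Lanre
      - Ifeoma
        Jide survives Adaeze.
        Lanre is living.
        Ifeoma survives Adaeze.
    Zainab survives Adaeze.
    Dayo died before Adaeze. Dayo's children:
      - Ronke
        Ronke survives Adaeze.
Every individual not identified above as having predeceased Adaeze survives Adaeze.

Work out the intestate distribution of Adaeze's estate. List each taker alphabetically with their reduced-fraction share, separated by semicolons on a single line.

There is no surviving spouse, so the entire estate passes to Adaeze's descendants per capita at each generation.
At generation 1 (Morounke, Zainab, Dayo, Bankole) there are 4 shares of (1)/4 = 1/4 each.
Living: Zainab and Bankole — each takes 1/4.
Deceased: Morounke and Dayo. Their combined 1/2 is pooled and carried to generation 2.
At generation 2 (Jide, Lanre, Ifeoma, Ronke) there are 4 shares of (1/2)/4 = 1/8 each.
Living: Jide, Lanre, Ifeoma, and Ronke — each takes 1/8.

Bankole 1/4; Ifeoma 1/8; Jide 1/8; Lanre 1/8; Ronke 1/8; Zainab 1/4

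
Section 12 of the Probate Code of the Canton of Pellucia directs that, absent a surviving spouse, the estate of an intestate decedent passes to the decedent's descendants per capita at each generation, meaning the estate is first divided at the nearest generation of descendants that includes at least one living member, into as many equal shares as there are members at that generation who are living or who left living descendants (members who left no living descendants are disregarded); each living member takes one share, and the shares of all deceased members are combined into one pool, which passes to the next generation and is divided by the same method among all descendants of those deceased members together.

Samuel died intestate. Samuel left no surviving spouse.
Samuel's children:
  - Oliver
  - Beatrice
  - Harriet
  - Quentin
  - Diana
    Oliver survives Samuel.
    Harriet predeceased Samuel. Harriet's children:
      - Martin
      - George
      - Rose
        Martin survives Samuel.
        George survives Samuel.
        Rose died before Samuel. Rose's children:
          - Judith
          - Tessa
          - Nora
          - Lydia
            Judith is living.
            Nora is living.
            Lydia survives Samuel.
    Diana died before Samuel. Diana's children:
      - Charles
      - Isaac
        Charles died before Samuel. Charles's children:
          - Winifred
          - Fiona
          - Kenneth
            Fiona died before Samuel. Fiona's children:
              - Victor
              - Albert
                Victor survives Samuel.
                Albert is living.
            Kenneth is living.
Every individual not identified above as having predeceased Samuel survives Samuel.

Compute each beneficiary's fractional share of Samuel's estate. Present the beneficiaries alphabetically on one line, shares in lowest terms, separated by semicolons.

Albert 2/175; Beatrice 1/5; George 2/25; Isaac 2/25; Judith 4/175; Kenneth 4/175; Lydia 4/175; Martin 2/25; Nora 4/175; Oliver 1/5; Quentin 1/5; Tessa 4/175; Victor 2/175; Winifred 4/175

There is no surviving spouse, so the entire estate passes to Samuel's descendants per capita at each generation.
At generation 1 (Oliver, Beatrice, Harriet, Quentin, Diana) there are 5 shares of (1)/5 = 1/5 each.
Living: Oliver, Beatrice, and Quentin — each takes 1/5.
Deceased: Harriet and Diana. Their combined 2/5 is pooled and carried to generation 2.
At generation 2 (Martin, George, Rose, Charles, Isaac) there are 5 shares of (2/5)/5 = 2/25 each.
Living: Martin, George, and Isaac — each takes 2/25.
Deceased: Rose and Charles. Their combined 4/25 is pooled and carried to generation 3.
At generation 3 (Judith, Tessa, Nora, Lydia, Winifred, Fiona, Kenneth) there are 7 shares of (4/25)/7 = 4/175 each.
Living: Judith, Tessa, Nora, Lydia, Winifred, and Kenneth — each takes 4/175.
Deceased: Fiona. That 4/175 share is carried to generation 4.
At generation 4 (Victor, Albert) there are 2 shares of (4/175)/2 = 2/175 each.
Living: Victor and Albert — each takes 2/175.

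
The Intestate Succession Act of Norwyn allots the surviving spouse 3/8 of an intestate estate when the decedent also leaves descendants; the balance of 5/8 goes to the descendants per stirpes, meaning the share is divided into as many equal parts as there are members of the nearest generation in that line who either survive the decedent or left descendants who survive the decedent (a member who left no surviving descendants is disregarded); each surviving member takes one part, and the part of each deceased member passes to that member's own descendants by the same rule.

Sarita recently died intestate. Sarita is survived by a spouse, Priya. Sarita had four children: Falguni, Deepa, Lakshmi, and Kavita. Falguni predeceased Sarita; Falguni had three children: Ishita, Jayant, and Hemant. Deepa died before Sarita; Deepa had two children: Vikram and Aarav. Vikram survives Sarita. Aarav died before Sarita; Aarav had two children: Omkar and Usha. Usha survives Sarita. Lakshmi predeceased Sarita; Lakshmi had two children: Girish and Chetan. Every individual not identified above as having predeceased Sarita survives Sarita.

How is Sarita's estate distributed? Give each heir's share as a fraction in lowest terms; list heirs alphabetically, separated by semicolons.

Chetan 5/64; Girish 5/64; Hemant 5/96; Ishita 5/96; Jayant 5/96; Kavita 5/32; Omkar 5/128; Priya 3/8; Usha 5/128; Vikram 5/64

Priya, as surviving spouse, takes 3/8.
The remaining 5/8 passes to Sarita's descendants per stirpes.
The 5/8 is divided into 4 equal shares of 5/32 among Falguni, Deepa, Lakshmi, Kavita.
Falguni predeceased; the 5/32 allotted to Falguni's branch passes to Falguni's issue by representation.
The 5/32 is divided into 3 equal shares of 5/96 among Ishita, Jayant, Hemant.
Ishita is living and takes 5/96.
Jayant is living and takes 5/96.
Hemant is living and takes 5/96.
Deepa predeceased; the 5/32 allotted to Deepa's branch passes to Deepa's issue by representation.
The 5/32 is divided into 2 equal shares of 5/64 among Vikram, Aarav.
Vikram is living and takes 5/64.
Aarav predeceased; the 5/64 allotted to Aarav's branch passes to Aarav's issue by representation.
The 5/64 is divided into 2 equal shares of 5/128 among Omkar, Usha.
Omkar is living and takes 5/128.
Usha is living and takes 5/128.
Lakshmi predeceased; the 5/32 allotted to Lakshmi's branch passes to Lakshmi's issue by representation.
The 5/32 is divided into 2 equal shares of 5/64 among Girish, Chetan.
Girish is living and takes 5/64.
Chetan is living and takes 5/64.
Kavita is living and takes 5/32.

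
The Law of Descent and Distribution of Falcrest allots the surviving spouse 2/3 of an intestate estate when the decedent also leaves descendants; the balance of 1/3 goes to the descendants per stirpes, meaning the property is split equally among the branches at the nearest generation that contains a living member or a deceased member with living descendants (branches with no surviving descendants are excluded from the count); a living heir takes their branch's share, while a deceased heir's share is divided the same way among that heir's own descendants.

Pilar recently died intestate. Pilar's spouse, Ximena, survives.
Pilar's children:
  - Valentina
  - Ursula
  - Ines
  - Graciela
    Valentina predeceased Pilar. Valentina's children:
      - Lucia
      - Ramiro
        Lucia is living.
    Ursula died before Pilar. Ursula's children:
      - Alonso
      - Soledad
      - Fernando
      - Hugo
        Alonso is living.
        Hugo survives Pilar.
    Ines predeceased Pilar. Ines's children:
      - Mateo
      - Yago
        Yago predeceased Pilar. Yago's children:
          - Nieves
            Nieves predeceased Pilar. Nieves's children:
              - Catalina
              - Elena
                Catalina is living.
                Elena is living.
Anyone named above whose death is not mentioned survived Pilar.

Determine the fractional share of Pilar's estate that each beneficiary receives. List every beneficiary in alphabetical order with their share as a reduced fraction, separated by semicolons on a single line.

Ximena, as surviving spouse, takes 2/3.
The remaining 1/3 passes to Pilar's descendants per stirpes.
The 1/3 is divided into 4 equal shares of 1/12 among Valentina, Ursula, Ines, Graciela.
Valentina predeceased; the 1/12 allotted to Valentina's branch passes to Valentina's issue by representation.
The 1/12 is divided into 2 equal shares of 1/24 among Lucia, Ramiro.
Lucia is living and takes 1/24.
Ramiro is living and takes 1/24.
Ursula predeceased; the 1/12 allotted to Ursula's branch passes to Ursula's issue by representation.
The 1/12 is divided into 4 equal shares of 1/48 among Alonso, Soledad, Fernando, Hugo.
Alonso is living and takes 1/48.
Soledad is living and takes 1/48.
Fernando is living and takes 1/48.
Hugo is living and takes 1/48.
Ines predeceased; the 1/12 allotted to Ines's branch passes to Ines's issue by representation.
The 1/12 is divided into 2 equal shares of 1/24 among Mateo, Yago.
Mateo is living and takes 1/24.
Yago predeceased; the 1/24 allotted to Yago's branch passes to Yago's issue by representation.
Nieves's line is the sole branch at this level, so the full 1/24 passes to Nieves's issue by representation.
The 1/24 is divided into 2 equal shares of 1/48 among Catalina, Elena.
Catalina is living and takes 1/48.
Elena is living and takes 1/48.
Graciela is living and takes 1/12.

Alonso 1/48; Catalina 1/48; Elena 1/48; Fernando 1/48; Graciela 1/12; Hugo 1/48; Lucia 1/24; Mateo 1/24; Ramiro 1/24; Soledad 1/48; Ximena 2/3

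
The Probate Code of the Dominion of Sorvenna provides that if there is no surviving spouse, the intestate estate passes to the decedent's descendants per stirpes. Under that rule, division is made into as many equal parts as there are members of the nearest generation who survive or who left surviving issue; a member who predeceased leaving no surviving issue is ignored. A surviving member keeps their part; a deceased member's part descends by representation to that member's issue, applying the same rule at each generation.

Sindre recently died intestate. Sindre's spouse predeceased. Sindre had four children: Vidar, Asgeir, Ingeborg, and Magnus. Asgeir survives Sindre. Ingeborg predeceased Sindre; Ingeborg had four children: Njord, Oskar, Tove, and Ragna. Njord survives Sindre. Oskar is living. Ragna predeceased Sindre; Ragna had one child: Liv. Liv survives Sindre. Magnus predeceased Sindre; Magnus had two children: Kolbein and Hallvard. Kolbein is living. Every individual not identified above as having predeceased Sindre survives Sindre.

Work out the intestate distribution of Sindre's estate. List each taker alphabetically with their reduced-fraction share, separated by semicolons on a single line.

There is no surviving spouse, so the entire estate passes to Sindre's descendants per stirpes.
The estate is divided into 4 equal shares of 1/4 among Vidar, Asgeir, Ingeborg, Magnus.
Vidar is living and takes 1/4.
Asgeir is living and takes 1/4.
Ingeborg predeceased; the 1/4 allotted to Ingeborg's branch passes to Ingeborg's issue by representation.
The 1/4 is divided into 4 equal shares of 1/16 among Njord, Oskar, Tove, Ragna.
Njord is living and takes 1/16.
Oskar is living and takes 1/16.
Tove is living and takes 1/16.
Ragna predeceased; the 1/16 allotted to Ragna's branch passes to Ragna's issue by representation.
Liv is the sole taker at this level and receives the full 1/16.
Magnus predeceased; the 1/4 allotted to Magnus's branch passes to Magnus's issue by representation.
The 1/4 is divided into 2 equal shares of 1/8 among Kolbein, Hallvard.
Kolbein is living and takes 1/8.
Hallvard is living and takes 1/8.

Asgeir 1/4; Hallvard 1/8; Kolbein 1/8; Liv 1/16; Njord 1/16; Oskar 1/16; Tove 1/16; Vidar 1/4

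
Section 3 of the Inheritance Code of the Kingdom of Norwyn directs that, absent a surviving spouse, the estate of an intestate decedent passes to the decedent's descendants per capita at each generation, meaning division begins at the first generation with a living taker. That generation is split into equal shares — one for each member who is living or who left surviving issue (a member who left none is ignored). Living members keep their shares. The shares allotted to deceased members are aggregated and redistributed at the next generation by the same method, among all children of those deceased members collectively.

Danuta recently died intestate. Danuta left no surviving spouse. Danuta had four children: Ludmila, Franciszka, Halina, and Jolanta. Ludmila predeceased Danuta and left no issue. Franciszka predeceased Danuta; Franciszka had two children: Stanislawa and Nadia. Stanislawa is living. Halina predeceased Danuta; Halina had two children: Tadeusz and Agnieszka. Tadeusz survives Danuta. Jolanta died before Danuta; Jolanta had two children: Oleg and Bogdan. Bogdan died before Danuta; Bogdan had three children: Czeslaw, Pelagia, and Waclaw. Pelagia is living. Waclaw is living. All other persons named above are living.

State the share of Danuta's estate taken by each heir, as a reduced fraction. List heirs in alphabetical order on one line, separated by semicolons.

There is no surviving spouse, so the entire estate passes to Danuta's descendants per capita at each generation.
No one at generation 1 (Franciszka, Halina, Jolanta) is living; moving to the next generation.
At generation 2 (Stanislawa, Nadia, Tadeusz, Agnieszka, Oleg, Bogdan) there are 6 shares of (1)/6 = 1/6 each.
Living: Stanislawa, Nadia, Tadeusz, Agnieszka, and Oleg — each takes 1/6.
Deceased: Bogdan. That 1/6 share is carried to generation 3.
At generation 3 (Czeslaw, Pelagia, Waclaw) there are 3 shares of (1/6)/3 = 1/18 each.
Living: Czeslaw, Pelagia, and Waclaw — each takes 1/18.

Agnieszka 1/6; Czeslaw 1/18; Nadia 1/6; Oleg 1/6; Pelagia 1/18; Stanislawa 1/6; Tadeusz 1/6; Waclaw 1/18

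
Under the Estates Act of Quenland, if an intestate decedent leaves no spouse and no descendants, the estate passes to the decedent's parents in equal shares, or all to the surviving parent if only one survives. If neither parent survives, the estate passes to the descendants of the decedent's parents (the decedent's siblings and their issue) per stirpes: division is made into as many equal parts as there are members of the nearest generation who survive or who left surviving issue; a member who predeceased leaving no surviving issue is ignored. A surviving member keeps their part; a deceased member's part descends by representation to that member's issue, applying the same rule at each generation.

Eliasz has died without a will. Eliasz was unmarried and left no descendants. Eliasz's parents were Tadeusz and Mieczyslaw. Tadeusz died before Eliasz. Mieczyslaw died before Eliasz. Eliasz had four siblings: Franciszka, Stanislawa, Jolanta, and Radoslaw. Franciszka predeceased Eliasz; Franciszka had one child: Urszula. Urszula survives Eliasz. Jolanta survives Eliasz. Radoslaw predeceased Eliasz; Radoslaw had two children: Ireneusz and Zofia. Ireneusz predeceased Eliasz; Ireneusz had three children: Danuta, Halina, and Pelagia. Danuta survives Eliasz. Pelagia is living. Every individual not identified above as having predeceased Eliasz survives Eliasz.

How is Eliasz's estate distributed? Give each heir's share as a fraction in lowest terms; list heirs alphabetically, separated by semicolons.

Danuta 1/24; Halina 1/24; Jolanta 1/4; Pelagia 1/24; Stanislawa 1/4; Urszula 1/4; Zofia 1/8

Neither parent survives and there are no descendants, so the estate passes to Eliasz's siblings and their issue per stirpes.
The estate is divided into 4 equal shares of 1/4 among Franciszka, Stanislawa, Jolanta, Radoslaw.
Franciszka predeceased; the 1/4 allotted to Franciszka's branch passes to Franciszka's issue by representation.
Urszula is the sole taker at this level and receives the full 1/4.
Stanislawa is living and takes 1/4.
Jolanta is living and takes 1/4.
Radoslaw predeceased; the 1/4 allotted to Radoslaw's branch passes to Radoslaw's issue by representation.
The 1/4 is divided into 2 equal shares of 1/8 among Ireneusz, Zofia.
Ireneusz predeceased; the 1/8 allotted to Ireneusz's branch passes to Ireneusz's issue by representation.
The 1/8 is divided into 3 equal shares of 1/24 among Danuta, Halina, Pelagia.
Danuta is living and takes 1/24.
Halina is living and takes 1/24.
Pelagia is living and takes 1/24.
Zofia is living and takes 1/8.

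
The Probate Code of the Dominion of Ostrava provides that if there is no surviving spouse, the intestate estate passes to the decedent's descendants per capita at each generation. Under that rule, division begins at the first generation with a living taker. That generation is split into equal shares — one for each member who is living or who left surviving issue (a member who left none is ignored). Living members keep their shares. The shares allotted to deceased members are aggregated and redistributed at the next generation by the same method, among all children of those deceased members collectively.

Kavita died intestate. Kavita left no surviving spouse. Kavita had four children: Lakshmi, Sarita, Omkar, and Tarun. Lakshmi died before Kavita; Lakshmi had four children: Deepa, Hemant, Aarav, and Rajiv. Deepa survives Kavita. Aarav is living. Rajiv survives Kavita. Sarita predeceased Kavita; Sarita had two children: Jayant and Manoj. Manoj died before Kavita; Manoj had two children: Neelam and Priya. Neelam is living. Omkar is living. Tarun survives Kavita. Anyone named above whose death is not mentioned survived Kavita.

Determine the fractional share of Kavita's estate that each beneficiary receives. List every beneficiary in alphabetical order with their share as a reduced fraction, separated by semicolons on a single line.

Aarav 1/12; Deepa 1/12; Hemant 1/12; Jayant 1/12; Neelam 1/24; Omkar 1/4; Priya 1/24; Rajiv 1/12; Tarun 1/4

There is no surviving spouse, so the entire estate passes to Kavita's descendants per capita at each generation.
At generation 1 (Lakshmi, Sarita, Omkar, Tarun) there are 4 shares of (1)/4 = 1/4 each.
Living: Omkar and Tarun — each takes 1/4.
Deceased: Lakshmi and Sarita. Their combined 1/2 is pooled and carried to generation 2.
At generation 2 (Deepa, Hemant, Aarav, Rajiv, Jayant, Manoj) there are 6 shares of (1/2)/6 = 1/12 each.
Living: Deepa, Hemant, Aarav, Rajiv, and Jayant — each takes 1/12.
Deceased: Manoj. That 1/12 share is carried to generation 3.
At generation 3 (Neelam, Priya) there are 2 shares of (1/12)/2 = 1/24 each.
Living: Neelam and Priya — each takes 1/24.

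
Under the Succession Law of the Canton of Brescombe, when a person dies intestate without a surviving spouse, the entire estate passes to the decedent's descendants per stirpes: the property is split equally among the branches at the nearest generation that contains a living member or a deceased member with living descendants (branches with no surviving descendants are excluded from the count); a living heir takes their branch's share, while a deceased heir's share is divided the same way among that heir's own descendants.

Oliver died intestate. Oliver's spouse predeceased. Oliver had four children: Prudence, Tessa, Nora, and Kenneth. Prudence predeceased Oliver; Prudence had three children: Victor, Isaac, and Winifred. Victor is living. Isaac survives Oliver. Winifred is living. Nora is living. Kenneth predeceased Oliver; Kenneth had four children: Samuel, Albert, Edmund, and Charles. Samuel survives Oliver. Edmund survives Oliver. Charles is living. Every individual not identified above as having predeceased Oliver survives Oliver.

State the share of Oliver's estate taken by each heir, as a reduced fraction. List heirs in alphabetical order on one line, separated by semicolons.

Albert 1/16; Charles 1/16; Edmund 1/16; Isaac 1/12; Nora 1/4; Samuel 1/16; Tessa 1/4; Victor 1/12; Winifred 1/12

There is no surviving spouse, so the entire estate passes to Oliver's descendants per stirpes.
The estate is divided into 4 equal shares of 1/4 among Prudence, Tessa, Nora, Kenneth.
Prudence predeceased; the 1/4 allotted to Prudence's branch passes to Prudence's issue by representation.
The 1/4 is divided into 3 equal shares of 1/12 among Victor, Isaac, Winifred.
Victor is living and takes 1/12.
Isaac is living and takes 1/12.
Winifred is living and takes 1/12.
Tessa is living and takes 1/4.
Nora is living and takes 1/4.
Kenneth predeceased; the 1/4 allotted to Kenneth's branch passes to Kenneth's issue by representation.
The 1/4 is divided into 4 equal shares of 1/16 among Samuel, Albert, Edmund, Charles.
Samuel is living and takes 1/16.
Albert is living and takes 1/16.
Edmund is living and takes 1/16.
Charles is living and takes 1/16.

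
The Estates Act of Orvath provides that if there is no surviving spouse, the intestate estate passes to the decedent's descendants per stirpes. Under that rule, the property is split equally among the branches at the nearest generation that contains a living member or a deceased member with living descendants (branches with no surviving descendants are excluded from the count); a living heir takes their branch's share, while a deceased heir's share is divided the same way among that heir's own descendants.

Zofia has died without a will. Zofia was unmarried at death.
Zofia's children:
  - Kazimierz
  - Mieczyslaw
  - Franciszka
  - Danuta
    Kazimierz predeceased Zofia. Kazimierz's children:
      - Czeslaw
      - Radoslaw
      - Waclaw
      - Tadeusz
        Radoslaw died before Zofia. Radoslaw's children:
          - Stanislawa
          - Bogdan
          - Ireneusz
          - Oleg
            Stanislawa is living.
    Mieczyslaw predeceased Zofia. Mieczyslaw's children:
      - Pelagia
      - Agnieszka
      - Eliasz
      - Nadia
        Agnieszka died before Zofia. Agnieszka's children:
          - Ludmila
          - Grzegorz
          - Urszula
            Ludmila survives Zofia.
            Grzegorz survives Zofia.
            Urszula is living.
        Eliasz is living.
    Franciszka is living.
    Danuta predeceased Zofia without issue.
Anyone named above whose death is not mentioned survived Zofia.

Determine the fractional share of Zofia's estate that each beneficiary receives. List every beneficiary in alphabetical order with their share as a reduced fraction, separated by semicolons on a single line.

There is no surviving spouse, so the entire estate passes to Zofia's descendants per stirpes.
Danuta left no surviving issue, so that branch lapses and is disregarded.
The estate is divided into 3 equal shares of 1/3 among Kazimierz, Mieczyslaw, Franciszka.
Kazimierz predeceased; the 1/3 allotted to Kazimierz's branch passes to Kazimierz's issue by representation.
The 1/3 is divided into 4 equal shares of 1/12 among Czeslaw, Radoslaw, Waclaw, Tadeusz.
Czeslaw is living and takes 1/12.
Radoslaw predeceased; the 1/12 allotted to Radoslaw's branch passes to Radoslaw's issue by representation.
The 1/12 is divided into 4 equal shares of 1/48 among Stanislawa, Bogdan, Ireneusz, Oleg.
Stanislawa is living and takes 1/48.
Bogdan is living and takes 1/48.
Ireneusz is living and takes 1/48.
Oleg is living and takes 1/48.
Waclaw is living and takes 1/12.
Tadeusz is living and takes 1/12.
Mieczyslaw predeceased; the 1/3 allotted to Mieczyslaw's branch passes to Mieczyslaw's issue by representation.
The 1/3 is divided into 4 equal shares of 1/12 among Pelagia, Agnieszka, Eliasz, Nadia.
Pelagia is living and takes 1/12.
Agnieszka predeceased; the 1/12 allotted to Agnieszka's branch passes to Agnieszka's issue by representation.
The 1/12 is divided into 3 equal shares of 1/36 among Ludmila, Grzegorz, Urszula.
Ludmila is living and takes 1/36.
Grzegorz is living and takes 1/36.
Urszula is living and takes 1/36.
Eliasz is living and takes 1/12.
Nadia is living and takes 1/12.
Franciszka is living and takes 1/3.

Bogdan 1/48; Czeslaw 1/12; Eliasz 1/12; Franciszka 1/3; Grzegorz 1/36; Ireneusz 1/48; Ludmila 1/36; Nadia 1/12; Oleg 1/48; Pelagia 1/12; Stanislawa 1/48; Tadeusz 1/12; Urszula 1/36; Waclaw 1/12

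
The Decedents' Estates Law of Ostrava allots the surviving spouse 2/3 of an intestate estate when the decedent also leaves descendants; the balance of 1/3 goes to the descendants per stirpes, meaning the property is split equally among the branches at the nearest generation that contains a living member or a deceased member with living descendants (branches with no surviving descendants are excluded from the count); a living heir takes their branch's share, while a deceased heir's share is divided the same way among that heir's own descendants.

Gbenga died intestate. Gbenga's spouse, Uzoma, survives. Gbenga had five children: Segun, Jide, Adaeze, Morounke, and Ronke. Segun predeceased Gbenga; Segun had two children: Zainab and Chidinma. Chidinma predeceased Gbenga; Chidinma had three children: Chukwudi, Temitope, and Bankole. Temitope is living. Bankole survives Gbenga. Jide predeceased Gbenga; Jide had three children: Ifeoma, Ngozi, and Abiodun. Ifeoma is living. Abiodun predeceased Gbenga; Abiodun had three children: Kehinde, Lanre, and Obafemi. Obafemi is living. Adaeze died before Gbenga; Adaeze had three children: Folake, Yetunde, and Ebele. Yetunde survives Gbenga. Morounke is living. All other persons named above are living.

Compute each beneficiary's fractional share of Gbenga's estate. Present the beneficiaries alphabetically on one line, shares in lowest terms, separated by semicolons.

Bankole 1/90; Chukwudi 1/90; Ebele 1/45; Folake 1/45; Ifeoma 1/45; Kehinde 1/135; Lanre 1/135; Morounke 1/15; Ngozi 1/45; Obafemi 1/135; Ronke 1/15; Temitope 1/90; Uzoma 2/3; Yetunde 1/45; Zainab 1/30

Uzoma, as surviving spouse, takes 2/3.
The remaining 1/3 passes to Gbenga's descendants per stirpes.
The 1/3 is divided into 5 equal shares of 1/15 among Segun, Jide, Adaeze, Morounke, Ronke.
Segun predeceased; the 1/15 allotted to Segun's branch passes to Segun's issue by representation.
The 1/15 is divided into 2 equal shares of 1/30 among Zainab, Chidinma.
Zainab is living and takes 1/30.
Chidinma predeceased; the 1/30 allotted to Chidinma's branch passes to Chidinma's issue by representation.
The 1/30 is divided into 3 equal shares of 1/90 among Chukwudi, Temitope, Bankole.
Chukwudi is living and takes 1/90.
Temitope is living and takes 1/90.
Bankole is living and takes 1/90.
Jide predeceased; the 1/15 allotted to Jide's branch passes to Jide's issue by representation.
The 1/15 is divided into 3 equal shares of 1/45 among Ifeoma, Ngozi, Abiodun.
Ifeoma is living and takes 1/45.
Ngozi is living and takes 1/45.
Abiodun predeceased; the 1/45 allotted to Abiodun's branch passes to Abiodun's issue by representation.
The 1/45 is divided into 3 equal shares of 1/135 among Kehinde, Lanre, Obafemi.
Kehinde is living and takes 1/135.
Lanre is living and takes 1/135.
Obafemi is living and takes 1/135.
Adaeze predeceased; the 1/15 allotted to Adaeze's branch passes to Adaeze's issue by representation.
The 1/15 is divided into 3 equal shares of 1/45 among Folake, Yetunde, Ebele.
Folake is living and takes 1/45.
Yetunde is living and takes 1/45.
Ebele is living and takes 1/45.
Morounke is living and takes 1/15.
Ronke is living and takes 1/15.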